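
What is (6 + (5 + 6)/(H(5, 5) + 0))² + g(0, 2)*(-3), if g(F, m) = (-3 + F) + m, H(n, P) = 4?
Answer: 1273/16 ≈ 79.563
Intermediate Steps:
g(F, m) = -3 + F + m
(6 + (5 + 6)/(H(5, 5) + 0))² + g(0, 2)*(-3) = (6 + (5 + 6)/(4 + 0))² + (-3 + 0 + 2)*(-3) = (6 + 11/4)² - 1*(-3) = (6 + 11*(¼))² + 3 = (6 + 11/4)² + 3 = (35/4)² + 3 = 1225/16 + 3 = 1273/16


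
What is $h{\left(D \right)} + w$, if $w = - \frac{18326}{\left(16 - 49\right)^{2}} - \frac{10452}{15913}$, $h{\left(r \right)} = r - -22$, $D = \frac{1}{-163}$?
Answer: $\frac{1157796017}{256788081} \approx 4.5088$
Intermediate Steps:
$D = - \frac{1}{163} \approx -0.006135$
$h{\left(r \right)} = 22 + r$ ($h{\left(r \right)} = r + 22 = 22 + r$)
$w = - \frac{27545806}{1575387}$ ($w = - \frac{18326}{\left(-33\right)^{2}} - \frac{10452}{15913} = - \frac{18326}{1089} - \frac{10452}{15913} = \left(-18326\right) \frac{1}{1089} - \frac{10452}{15913} = - \frac{1666}{99} - \frac{10452}{15913} = - \frac{27545806}{1575387} \approx -17.485$)
$h{\left(D \right)} + w = \left(22 - \frac{1}{163}\right) - \frac{27545806}{1575387} = \frac{3585}{163} - \frac{27545806}{1575387} = \frac{1157796017}{256788081}$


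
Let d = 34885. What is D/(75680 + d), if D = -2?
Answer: -2/110565 ≈ -1.8089e-5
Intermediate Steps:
D/(75680 + d) = -2/(75680 + 34885) = -2/110565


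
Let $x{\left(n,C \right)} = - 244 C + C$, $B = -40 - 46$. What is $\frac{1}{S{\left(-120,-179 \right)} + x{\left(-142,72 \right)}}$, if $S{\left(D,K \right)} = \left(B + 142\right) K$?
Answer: $- \frac{1}{27520} \approx -3.6337 \cdot 10^{-5}$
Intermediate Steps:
$B = -86$
$x{\left(n,C \right)} = - 243 C$
$S{\left(D,K \right)} = 56 K$ ($S{\left(D,K \right)} = \left(-86 + 142\right) K = 56 K$)
$\frac{1}{S{\left(-120,-179 \right)} + x{\left(-142,72 \right)}} = \frac{1}{56 \left(-179\right) - 17496} = \frac{1}{-10024 - 17496} = \frac{1}{-27520} = - \frac{1}{27520}$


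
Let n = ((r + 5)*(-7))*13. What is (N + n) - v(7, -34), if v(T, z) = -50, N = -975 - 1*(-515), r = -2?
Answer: -683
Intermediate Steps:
N = -460 (N = -975 + 515 = -460)
n = -273 (n = ((-2 + 5)*(-7))*13 = (3*(-7))*13 = -21*13 = -273)
(N + n) - v(7, -34) = (-460 - 273) - 1*(-50) = -733 + 50 = -683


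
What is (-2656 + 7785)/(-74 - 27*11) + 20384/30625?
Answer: -3051289/231875 ≈ -13.159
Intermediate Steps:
(-2656 + 7785)/(-74 - 27*11) + 20384/30625 = 5129/(-74 - 297) + 20384*(1/30625) = 5129/(-371) + 416/625 = 5129*(-1/371) + 416/625 = -5129/371 + 416/625 = -3051289/231875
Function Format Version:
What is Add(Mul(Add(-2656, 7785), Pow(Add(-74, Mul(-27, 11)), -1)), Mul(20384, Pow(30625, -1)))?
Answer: Rational(-3051289, 231875) ≈ -13.159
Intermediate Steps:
Add(Mul(Add(-2656, 7785), Pow(Add(-74, Mul(-27, 11)), -1)), Mul(20384, Pow(30625, -1))) = Add(Mul(5129, Pow(Add(-74, -297), -1)), Mul(20384, Rational(1, 30625))) = Add(Mul(5129, Pow(-371, -1)), Rational(416, 625)) = Add(Mul(5129, Rational(-1, 371)), Rational(416, 625)) = Add(Rational(-5129, 371), Rational(416, 625)) = Rational(-3051289, 231875)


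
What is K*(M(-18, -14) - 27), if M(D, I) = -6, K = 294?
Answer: -9702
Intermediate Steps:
K*(M(-18, -14) - 27) = 294*(-6 - 27) = 294*(-33) = -9702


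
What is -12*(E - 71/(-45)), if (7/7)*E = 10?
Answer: -2084/15 ≈ -138.93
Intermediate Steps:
E = 10
-12*(E - 71/(-45)) = -12*(10 - 71/(-45)) = -12*(10 - 71*(-1/45)) = -12*(10 + 71/45) = -12*521/45 = -2084/15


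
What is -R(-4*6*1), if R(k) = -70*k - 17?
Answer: -1663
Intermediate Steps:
R(k) = -17 - 70*k
-R(-4*6*1) = -(-17 - 70*(-4*6)) = -(-17 - (-1680)) = -(-17 - 70*(-24)) = -(-17 + 1680) = -1*1663 = -1663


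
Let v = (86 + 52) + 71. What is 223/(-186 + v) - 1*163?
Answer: -3526/23 ≈ -153.30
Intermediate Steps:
v = 209 (v = 138 + 71 = 209)
223/(-186 + v) - 1*163 = 223/(-186 + 209) - 1*163 = 223/23 - 163 = -3526/23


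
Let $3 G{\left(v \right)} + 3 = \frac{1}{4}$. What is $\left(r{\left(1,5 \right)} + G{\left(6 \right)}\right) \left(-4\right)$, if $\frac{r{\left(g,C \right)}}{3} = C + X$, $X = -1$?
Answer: $- \frac{133}{3} \approx -44.333$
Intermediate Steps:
$G{\left(v \right)} = - \frac{11}{12}$ ($G{\left(v \right)} = -1 + \frac{1}{3 \cdot 4} = -1 + \frac{1}{3} \cdot \frac{1}{4} = -1 + \frac{1}{12} = - \frac{11}{12}$)
$r{\left(g,C \right)} = -3 + 3 C$ ($r{\left(g,C \right)} = 3 \left(C - 1\right) = 3 \left(-1 + C\right) = -3 + 3 C$)
$\left(r{\left(1,5 \right)} + G{\left(6 \right)}\right) \left(-4\right) = \left(\left(-3 + 3 \cdot 5\right) - \frac{11}{12}\right) \left(-4\right) = \left(\left(-3 + 15\right) - \frac{11}{12}\right) \left(-4\right) = \left(12 - \frac{11}{12}\right) \left(-4\right) = \frac{133}{12} \left(-4\right) = - \frac{133}{3}$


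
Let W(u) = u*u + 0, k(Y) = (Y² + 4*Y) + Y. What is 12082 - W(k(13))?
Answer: -42674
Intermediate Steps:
k(Y) = Y² + 5*Y
W(u) = u² (W(u) = u² + 0 = u²)
12082 - W(k(13)) = 12082 - (13*(5 + 13))² = 12082 - (13*18)² = 12082 - 1*234² = 12082 - 1*54756 = 12082 - 54756 = -42674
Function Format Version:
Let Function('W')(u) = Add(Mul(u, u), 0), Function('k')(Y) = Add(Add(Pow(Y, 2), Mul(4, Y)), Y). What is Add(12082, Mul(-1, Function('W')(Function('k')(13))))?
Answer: -42674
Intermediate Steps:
Function('k')(Y) = Add(Pow(Y, 2), Mul(5, Y))
Function('W')(u) = Pow(u, 2) (Function('W')(u) = Add(Pow(u, 2), 0) = Pow(u, 2))
Add(12082, Mul(-1, Function('W')(Function('k')(13)))) = Add(12082, Mul(-1, Pow(Mul(13, Add(5, 13)), 2))) = Add(12082, Mul(-1, Pow(Mul(13, 18), 2))) = Add(12082, Mul(-1, Pow(234, 2))) = Add(12082, Mul(-1, 54756)) = Add(12082, -54756) = -42674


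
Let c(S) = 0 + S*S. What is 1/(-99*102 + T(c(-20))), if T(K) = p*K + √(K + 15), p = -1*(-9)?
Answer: -6498/42223589 - √415/42223589 ≈ -0.00015438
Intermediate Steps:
c(S) = S² (c(S) = 0 + S² = S²)
p = 9
T(K) = √(15 + K) + 9*K (T(K) = 9*K + √(K + 15) = 9*K + √(15 + K) = √(15 + K) + 9*K)
1/(-99*102 + T(c(-20))) = 1/(-99*102 + (√(15 + (-20)²) + 9*(-20)²)) = 1/(-10098 + (√(15 + 400) + 9*400)) = 1/(-10098 + (√415 + 3600)) = 1/(-10098 + (3600 + √415)) = 1/(-6498 + √415)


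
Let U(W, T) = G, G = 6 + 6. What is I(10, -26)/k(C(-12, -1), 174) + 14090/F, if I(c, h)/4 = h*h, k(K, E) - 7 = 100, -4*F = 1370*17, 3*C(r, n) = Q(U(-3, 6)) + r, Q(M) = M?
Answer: 5694564/249203 ≈ 22.851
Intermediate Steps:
G = 12
U(W, T) = 12
C(r, n) = 4 + r/3 (C(r, n) = (12 + r)/3 = 4 + r/3)
F = -11645/2 (F = -685*17/2 = -1/4*23290 = -11645/2 ≈ -5822.5)
k(K, E) = 107 (k(K, E) = 7 + 100 = 107)
I(c, h) = 4*h**2 (I(c, h) = 4*(h*h) = 4*h**2)
I(10, -26)/k(C(-12, -1), 174) + 14090/F = (4*(-26)**2)/107 + 14090/(-11645/2) = (4*676)*(1/107) + 14090*(-2/11645) = 2704*(1/107) - 5636/2329 = 2704/107 - 5636/2329 = 5694564/249203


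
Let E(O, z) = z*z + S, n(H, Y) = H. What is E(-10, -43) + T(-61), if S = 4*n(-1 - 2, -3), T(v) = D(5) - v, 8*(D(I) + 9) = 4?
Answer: 3779/2 ≈ 1889.5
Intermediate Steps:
D(I) = -17/2 (D(I) = -9 + (⅛)*4 = -9 + ½ = -17/2)
T(v) = -17/2 - v
S = -12 (S = 4*(-1 - 2) = 4*(-3) = -12)
E(O, z) = -12 + z² (E(O, z) = z*z - 12 = z² - 12 = -12 + z²)
E(-10, -43) + T(-61) = (-12 + (-43)²) + (-17/2 - 1*(-61)) = (-12 + 1849) + (-17/2 + 61) = 1837 + 105/2 = 3779/2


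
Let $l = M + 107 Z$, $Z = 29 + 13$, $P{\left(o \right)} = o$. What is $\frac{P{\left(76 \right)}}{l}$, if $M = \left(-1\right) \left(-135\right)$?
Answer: $\frac{76}{4629} \approx 0.016418$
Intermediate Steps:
$Z = 42$
$M = 135$
$l = 4629$ ($l = 135 + 107 \cdot 42 = 135 + 4494 = 4629$)
$\frac{P{\left(76 \right)}}{l} = \frac{76}{4629}$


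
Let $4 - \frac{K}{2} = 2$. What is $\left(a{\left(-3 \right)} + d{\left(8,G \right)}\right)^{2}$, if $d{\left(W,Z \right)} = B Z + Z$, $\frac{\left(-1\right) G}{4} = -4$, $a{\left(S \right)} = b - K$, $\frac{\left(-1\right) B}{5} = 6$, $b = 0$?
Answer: $219024$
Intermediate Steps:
$K = 4$ ($K = 8 - 4 = 4$)
$B = -30$ ($B = \left(-5\right) 6 = -30$)
$a{\left(S \right)} = -4$ ($a{\left(S \right)} = 0 - 4 = -4$)
$G = 16$ ($G = \left(-4\right) \left(-4\right) = 16$)
$d{\left(W,Z \right)} = - 29 Z$ ($d{\left(W,Z \right)} = - 30 Z + Z = - 29 Z$)
$\left(a{\left(-3 \right)} + d{\left(8,G \right)}\right)^{2} = \left(-4 - 464\right)^{2} = \left(-468\right)^{2} = 219024$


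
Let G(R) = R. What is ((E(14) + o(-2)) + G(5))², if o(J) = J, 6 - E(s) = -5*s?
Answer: 6241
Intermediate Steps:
E(s) = 6 + 5*s (E(s) = 6 - (-5)*s = 6 + 5*s)
((E(14) + o(-2)) + G(5))² = (((6 + 5*14) - 2) + 5)² = (((6 + 70) - 2) + 5)² = ((76 - 2) + 5)² = (74 + 5)² = 79² = 6241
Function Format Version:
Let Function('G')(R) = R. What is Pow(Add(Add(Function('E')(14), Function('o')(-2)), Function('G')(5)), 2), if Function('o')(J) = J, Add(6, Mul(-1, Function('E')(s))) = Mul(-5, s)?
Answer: 6241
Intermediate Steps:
Function('E')(s) = Add(6, Mul(5, s)) (Function('E')(s) = Add(6, Mul(-1, Mul(-5, s))) = Add(6, Mul(5, s)))
Pow(Add(Add(Function('E')(14), Function('o')(-2)), Function('G')(5)), 2) = Pow(Add(Add(Add(6, Mul(5, 14)), -2), 5), 2) = Pow(Add(Add(Add(6, 70), -2), 5), 2) = Pow(Add(Add(76, -2), 5), 2) = Pow(Add(74, 5), 2) = Pow(79, 2) = 6241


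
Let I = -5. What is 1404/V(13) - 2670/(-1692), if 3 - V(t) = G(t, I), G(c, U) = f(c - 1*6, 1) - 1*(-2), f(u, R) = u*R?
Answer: -65543/282 ≈ -232.42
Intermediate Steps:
f(u, R) = R*u
G(c, U) = -4 + c (G(c, U) = 1*(c - 1*6) - 1*(-2) = 1*(c - 6) + 2 = 1*(-6 + c) + 2 = (-6 + c) + 2 = -4 + c)
V(t) = 7 - t (V(t) = 3 - (-4 + t) = 3 + (4 - t) = 7 - t)
1404/V(13) - 2670/(-1692) = 1404/(7 - 1*13) - 2670/(-1692) = 1404/(7 - 13) - 2670*(-1/1692) = 1404/(-6) + 445/282 = 1404*(-1/6) + 445/282 = -234 + 445/282 = -65543/282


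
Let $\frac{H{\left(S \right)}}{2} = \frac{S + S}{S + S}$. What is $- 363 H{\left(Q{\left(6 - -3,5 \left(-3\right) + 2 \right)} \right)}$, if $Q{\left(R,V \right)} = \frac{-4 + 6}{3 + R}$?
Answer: $-726$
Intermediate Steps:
$Q{\left(R,V \right)} = \frac{2}{3 + R}$
$H{\left(S \right)} = 2$ ($H{\left(S \right)} = 2 \frac{S + S}{S + S} = 2 \frac{2 S}{2 S} = 2 \cdot 2 S \frac{1}{2 S} = 2 \cdot 1 = 2$)
$- 363 H{\left(Q{\left(6 - -3,5 \left(-3\right) + 2 \right)} \right)} = \left(-363\right) 2 = -726$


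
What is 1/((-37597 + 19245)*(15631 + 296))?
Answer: -1/292292304 ≈ -3.4212e-9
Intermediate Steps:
1/((-37597 + 19245)*(15631 + 296)) = 1/(-18352*15927) = 1/(-292292304) = -1/292292304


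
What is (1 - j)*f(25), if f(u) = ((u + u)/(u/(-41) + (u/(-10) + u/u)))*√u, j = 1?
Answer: 0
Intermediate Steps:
f(u) = 2*u^(3/2)/(1 - 51*u/410) (f(u) = ((2*u)/(u*(-1/41) + (u*(-⅒) + 1)))*√u = ((2*u)/(-u/41 + (-u/10 + 1)))*√u = ((2*u)/(-u/41 + (1 - u/10)))*√u = ((2*u)/(1 - 51*u/410))*√u = (2*u/(1 - 51*u/410))*√u = 2*u^(3/2)/(1 - 51*u/410))
(1 - j)*f(25) = (1 - 1*1)*(-820*25^(3/2)/(-410 + 51*25)) = (1 - 1)*(-820*125/(-410 + 1275)) = 0*(-820*125/865) = 0*(-820*125*1/865) = 0*(-20500/173) = 0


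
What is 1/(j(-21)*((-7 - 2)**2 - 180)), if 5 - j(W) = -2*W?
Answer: 1/3663 ≈ 0.00027300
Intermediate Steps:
j(W) = 5 + 2*W (j(W) = 5 - (-2)*W = 5 + 2*W)
1/(j(-21)*((-7 - 2)**2 - 180)) = 1/((5 + 2*(-21))*((-7 - 2)**2 - 180)) = 1/((5 - 42)*((-9)**2 - 180)) = 1/(-37*(81 - 180)) = 1/(-37*(-99)) = 1/3663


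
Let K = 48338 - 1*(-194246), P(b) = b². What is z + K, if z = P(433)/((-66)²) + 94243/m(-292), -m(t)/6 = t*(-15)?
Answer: 3522892573/14520 ≈ 2.4262e+5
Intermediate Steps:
m(t) = 90*t (m(t) = -6*t*(-15) = -(-90)*t = 90*t)
K = 242584 (K = 48338 + 194246 = 242584)
z = 572893/14520 (z = 433²/((-66)²) + 94243/((90*(-292))) = 187489/4356 + 94243/(-26280) = 187489*(1/4356) + 94243*(-1/26280) = 187489/4356 - 1291/360 = 572893/14520 ≈ 39.455)
z + K = 572893/14520 + 242584 = 3522892573/14520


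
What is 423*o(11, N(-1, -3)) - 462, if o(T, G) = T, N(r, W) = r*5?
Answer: 4191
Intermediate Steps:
N(r, W) = 5*r
423*o(11, N(-1, -3)) - 462 = 423*11 - 462 = 4653 - 462 = 4191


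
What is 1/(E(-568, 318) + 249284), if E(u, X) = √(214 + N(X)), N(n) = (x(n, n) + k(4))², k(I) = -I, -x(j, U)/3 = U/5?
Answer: 3116050/776780931187 - 5*√954026/1553561862374 ≈ 4.0083e-6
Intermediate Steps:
x(j, U) = -3*U/5
N(n) = (-4 - 3*n/5)² (N(n) = (-3*n/5 - 1*4)² = (-3*n/5 - 4)² = (-4 - 3*n/5)²)
E(u, X) = √(214 + (20 + 3*X)²/25)
1/(E(-568, 318) + 249284) = 1/(√(5350 + (20 + 3*318)²)/5 + 249284) = 1/(√(5350 + (20 + 954)²)/5 + 249284) = 1/(√(5350 + 974²)/5 + 249284) = 1/(√(5350 + 948676)/5 + 249284) = 1/(√954026/5 + 249284) = 1/(249284 + √954026/5)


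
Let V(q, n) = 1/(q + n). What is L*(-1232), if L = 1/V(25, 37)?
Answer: -76384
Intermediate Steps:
V(q, n) = 1/(n + q)
L = 62 (L = 1/(1/(37 + 25)) = 1/(1/62) = 62)
L*(-1232) = 62*(-1232) = -76384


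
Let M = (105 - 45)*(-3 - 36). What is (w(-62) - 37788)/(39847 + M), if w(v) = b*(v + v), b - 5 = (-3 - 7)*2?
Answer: -35928/37507 ≈ -0.95790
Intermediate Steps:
M = -2340 (M = 60*(-39) = -2340)
b = -15 (b = 5 + (-3 - 7)*2 = 5 - 10*2 = 5 - 20 = -15)
w(v) = -30*v (w(v) = -15*(v + v) = -30*v)
(w(-62) - 37788)/(39847 + M) = (-30*(-62) - 37788)/(39847 - 2340) = (1860 - 37788)/37507 = -35928*1/37507 = -35928/37507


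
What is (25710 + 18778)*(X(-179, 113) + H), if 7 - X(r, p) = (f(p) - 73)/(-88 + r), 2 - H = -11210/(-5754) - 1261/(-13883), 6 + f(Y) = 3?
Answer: 1055827371177688/3554783799 ≈ 2.9702e+5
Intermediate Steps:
f(Y) = -3 (f(Y) = -6 + 3 = -3)
H = -1559330/39941391 (H = 2 - (-11210/(-5754) - 1261/(-13883)) = 2 - (-11210*(-1/5754) - 1261*(-1/13883)) = 2 - (5605/2877 + 1261/13883) = 2 - 1*81442112/39941391 = 2 - 81442112/39941391 = -1559330/39941391 ≈ -0.039040)
X(r, p) = 7 + 76/(-88 + r) (X(r, p) = 7 - (-3 - 73)/(-88 + r) = 7 - (-76)/(-88 + r) = 7 + 76/(-88 + r))
(25710 + 18778)*(X(-179, 113) + H) = (25710 + 18778)*((-540 + 7*(-179))/(-88 - 179) - 1559330/39941391) = 44488*((-540 - 1253)/(-267) - 1559330/39941391) = 44488*(-1/267*(-1793) - 1559330/39941391) = 44488*(1793/267 - 1559330/39941391) = 44488*(23732857651/3554783799) = 1055827371177688/3554783799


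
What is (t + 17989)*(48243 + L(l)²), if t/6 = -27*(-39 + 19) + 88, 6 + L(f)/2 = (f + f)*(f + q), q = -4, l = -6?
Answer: 2180638839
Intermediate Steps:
L(f) = -12 + 4*f*(-4 + f) (L(f) = -12 + 2*((f + f)*(f - 4)) = -12 + 2*((2*f)*(-4 + f)) = -12 + 2*(2*f*(-4 + f)) = -12 + 4*f*(-4 + f))
t = 3768 (t = 6*(-27*(-39 + 19) + 88) = 6*(-27*(-20) + 88) = 6*(540 + 88) = 6*628 = 3768)
(t + 17989)*(48243 + L(l)²) = (3768 + 17989)*(48243 + (-12 - 16*(-6) + 4*(-6)²)²) = 21757*(48243 + (-12 + 96 + 4*36)²) = 21757*(48243 + (-12 + 96 + 144)²) = 21757*(48243 + 228²) = 21757*(48243 + 51984) = 21757*100227 = 2180638839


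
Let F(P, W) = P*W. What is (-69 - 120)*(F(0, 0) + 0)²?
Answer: 0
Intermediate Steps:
(-69 - 120)*(F(0, 0) + 0)² = (-69 - 120)*(0*0 + 0)² = -189*(0 + 0)² = -189*0² = -189*0 = 0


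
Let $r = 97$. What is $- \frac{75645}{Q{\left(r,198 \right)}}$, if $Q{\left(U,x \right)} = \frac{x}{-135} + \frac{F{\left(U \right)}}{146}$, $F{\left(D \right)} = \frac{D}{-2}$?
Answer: $\frac{331325100}{7879} \approx 42052.0$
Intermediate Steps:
$F{\left(D \right)} = - \frac{D}{2}$ ($F{\left(D \right)} = D \left(- \frac{1}{2}\right) = - \frac{D}{2}$)
$Q{\left(U,x \right)} = - \frac{x}{135} - \frac{U}{292}$ ($Q{\left(U,x \right)} = \frac{x}{-135} + \frac{\left(- \frac{1}{2}\right) U}{146} = x \left(- \frac{1}{135}\right) + - \frac{U}{2} \cdot \frac{1}{146} = - \frac{x}{135} - \frac{U}{292}$)
$- \frac{75645}{Q{\left(r,198 \right)}} = - \frac{75645}{\left(- \frac{1}{135}\right) 198 - \frac{97}{292}} = - \frac{75645}{- \frac{22}{15} - \frac{97}{292}} = - \frac{75645}{- \frac{7879}{4380}} = \left(-75645\right) \left(- \frac{4380}{7879}\right) = \frac{331325100}{7879}$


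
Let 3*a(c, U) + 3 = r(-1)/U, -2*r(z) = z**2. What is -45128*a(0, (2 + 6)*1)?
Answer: 276409/6 ≈ 46068.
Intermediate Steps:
r(z) = -z**2/2
a(c, U) = -1 - 1/(6*U) (a(c, U) = -1 + ((-1/2*(-1)**2)/U)/3 = -1 + ((-1/2*1)/U)/3 = -1 + (-1/(2*U))/3 = -1 - 1/(6*U))
-45128*a(0, (2 + 6)*1) = -45128*(-1/6 - (2 + 6))/((2 + 6)*1) = -45128*(-1/6 - 8)/(8*1) = -45128*(-1/6 - 1*8)/8 = -5641*(-1/6 - 8) = -5641*(-49)/6 = -45128*(-49/48) = 276409/6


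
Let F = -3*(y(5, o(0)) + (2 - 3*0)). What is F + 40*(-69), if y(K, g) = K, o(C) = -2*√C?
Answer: -2781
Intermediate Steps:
F = -21 (F = -3*(5 + (2 - 3*0)) = -3*(5 + (2 + 0)) = -3*(5 + 2) = -3*7 = -21)
F + 40*(-69) = -21 + 40*(-69) = -21 - 2760 = -2781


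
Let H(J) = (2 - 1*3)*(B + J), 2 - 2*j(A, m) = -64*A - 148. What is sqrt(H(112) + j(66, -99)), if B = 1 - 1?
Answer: 5*sqrt(83) ≈ 45.552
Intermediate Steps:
B = 0
j(A, m) = 75 + 32*A (j(A, m) = 1 - (-64*A - 148)/2 = 1 - (-148 - 64*A)/2 = 1 + (74 + 32*A) = 75 + 32*A)
H(J) = -J (H(J) = (2 - 1*3)*(0 + J) = (2 - 3)*J = -J)
sqrt(H(112) + j(66, -99)) = sqrt(-1*112 + (75 + 32*66)) = sqrt(-112 + (75 + 2112)) = sqrt(-112 + 2187) = sqrt(2075) = 5*sqrt(83)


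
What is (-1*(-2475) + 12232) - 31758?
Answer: -17051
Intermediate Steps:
(-1*(-2475) + 12232) - 31758 = (2475 + 12232) - 31758 = 14707 - 31758 = -17051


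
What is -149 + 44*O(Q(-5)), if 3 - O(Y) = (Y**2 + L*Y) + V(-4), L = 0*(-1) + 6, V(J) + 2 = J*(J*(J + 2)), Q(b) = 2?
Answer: 775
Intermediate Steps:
V(J) = -2 + J**2*(2 + J) (V(J) = -2 + J*(J*(J + 2)) = -2 + J*(J*(2 + J)) = -2 + J**2*(2 + J))
L = 6 (L = 0 + 6 = 6)
O(Y) = 37 - Y**2 - 6*Y (O(Y) = 3 - ((Y**2 + 6*Y) + (-2 + (-4)**3 + 2*(-4)**2)) = 3 - ((Y**2 + 6*Y) + (-2 - 64 + 2*16)) = 3 - ((Y**2 + 6*Y) + (-2 - 64 + 32)) = 3 - ((Y**2 + 6*Y) - 34) = 3 - (-34 + Y**2 + 6*Y) = 3 + (34 - Y**2 - 6*Y) = 37 - Y**2 - 6*Y)
-149 + 44*O(Q(-5)) = -149 + 44*(37 - 1*2**2 - 6*2) = -149 + 44*(37 - 1*4 - 12) = -149 + 44*(37 - 4 - 12) = -149 + 44*21 = -149 + 924 = 775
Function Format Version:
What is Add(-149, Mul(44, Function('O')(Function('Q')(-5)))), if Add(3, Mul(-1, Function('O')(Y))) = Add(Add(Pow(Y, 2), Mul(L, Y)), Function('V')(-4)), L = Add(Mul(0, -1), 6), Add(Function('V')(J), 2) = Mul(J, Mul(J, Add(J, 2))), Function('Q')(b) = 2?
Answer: 775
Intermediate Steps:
Function('V')(J) = Add(-2, Mul(Pow(J, 2), Add(2, J))) (Function('V')(J) = Add(-2, Mul(J, Mul(J, Add(J, 2)))) = Add(-2, Mul(J, Mul(J, Add(2, J)))) = Add(-2, Mul(Pow(J, 2), Add(2, J))))
L = 6 (L = Add(0, 6) = 6)
Function('O')(Y) = Add(37, Mul(-1, Pow(Y, 2)), Mul(-6, Y)) (Function('O')(Y) = Add(3, Mul(-1, Add(Add(Pow(Y, 2), Mul(6, Y)), Add(-2, Pow(-4, 3), Mul(2, Pow(-4, 2)))))) = Add(3, Mul(-1, Add(Add(Pow(Y, 2), Mul(6, Y)), Add(-2, -64, Mul(2, 16))))) = Add(3, Mul(-1, Add(Add(Pow(Y, 2), Mul(6, Y)), Add(-2, -64, 32)))) = Add(3, Mul(-1, Add(Add(Pow(Y, 2), Mul(6, Y)), -34))) = Add(3, Mul(-1, Add(-34, Pow(Y, 2), Mul(6, Y)))) = Add(3, Add(34, Mul(-1, Pow(Y, 2)), Mul(-6, Y))) = Add(37, Mul(-1, Pow(Y, 2)), Mul(-6, Y)))
Add(-149, Mul(44, Function('O')(Function('Q')(-5)))) = Add(-149, Mul(44, Add(37, Mul(-1, Pow(2, 2)), Mul(-6, 2)))) = Add(-149, Mul(44, Add(37, Mul(-1, 4), -12))) = Add(-149, Mul(44, Add(37, -4, -12))) = Add(-149, Mul(44, 21)) = Add(-149, 924) = 775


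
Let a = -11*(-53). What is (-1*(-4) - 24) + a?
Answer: 563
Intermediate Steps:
a = 583
(-1*(-4) - 24) + a = (-1*(-4) - 24) + 583 = (4 - 24) + 583 = -20 + 583 = 563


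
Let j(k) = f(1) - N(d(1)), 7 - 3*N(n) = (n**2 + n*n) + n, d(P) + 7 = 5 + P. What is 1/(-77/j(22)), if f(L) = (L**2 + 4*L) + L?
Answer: -4/77 ≈ -0.051948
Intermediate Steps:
d(P) = -2 + P (d(P) = -7 + (5 + P) = -2 + P)
N(n) = 7/3 - 2*n**2/3 - n/3 (N(n) = 7/3 - ((n**2 + n*n) + n)/3 = 7/3 - ((n**2 + n**2) + n)/3 = 7/3 - (2*n**2 + n)/3 = 7/3 - (n + 2*n**2)/3 = 7/3 + (-2*n**2/3 - n/3) = 7/3 - 2*n**2/3 - n/3)
f(L) = L**2 + 5*L
j(k) = 4 (j(k) = 1*(5 + 1) - (7/3 - 2*(-2 + 1)**2/3 - (-2 + 1)/3) = 1*6 - (7/3 - 2/3*(-1)**2 - 1/3*(-1)) = 6 - (7/3 - 2/3*1 + 1/3) = 6 - (7/3 - 2/3 + 1/3) = 6 - 1*2 = 6 - 2 = 4)
1/(-77/j(22)) = 1/(-77/4) = -4/77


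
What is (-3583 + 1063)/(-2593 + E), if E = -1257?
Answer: 36/55 ≈ 0.65455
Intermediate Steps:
(-3583 + 1063)/(-2593 + E) = (-3583 + 1063)/(-2593 - 1257) = -2520/(-3850) = -2520*(-1/3850) = 36/55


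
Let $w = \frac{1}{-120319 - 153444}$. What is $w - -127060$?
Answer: $\frac{34784326779}{273763} \approx 1.2706 \cdot 10^{5}$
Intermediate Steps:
$w = - \frac{1}{273763}$ ($w = \frac{1}{-273763} = - \frac{1}{273763} \approx -3.6528 \cdot 10^{-6}$)
$w - -127060 = - \frac{1}{273763} - -127060 = - \frac{1}{273763} + 127060 = \frac{34784326779}{273763}$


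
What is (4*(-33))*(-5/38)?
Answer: 330/19 ≈ 17.368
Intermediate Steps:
(4*(-33))*(-5/38) = -(-660)/38 = -132*(-5/38) = 330/19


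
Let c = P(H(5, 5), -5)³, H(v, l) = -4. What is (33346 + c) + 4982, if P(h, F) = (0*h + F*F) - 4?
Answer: 47589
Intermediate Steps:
P(h, F) = -4 + F² (P(h, F) = (0 + F²) - 4 = F² - 4 = -4 + F²)
c = 9261 (c = (-4 + (-5)²)³ = (-4 + 25)³ = 21³ = 9261)
(33346 + c) + 4982 = (33346 + 9261) + 4982 = 42607 + 4982 = 47589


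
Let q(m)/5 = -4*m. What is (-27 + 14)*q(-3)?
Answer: -780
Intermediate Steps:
q(m) = -20*m (q(m) = 5*(-4*m) = -20*m)
(-27 + 14)*q(-3) = (-27 + 14)*(-20*(-3)) = -13*60 = -780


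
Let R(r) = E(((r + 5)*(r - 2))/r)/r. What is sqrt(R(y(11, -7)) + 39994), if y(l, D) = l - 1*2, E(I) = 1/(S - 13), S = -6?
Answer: sqrt(129940487)/57 ≈ 199.98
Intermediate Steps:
E(I) = -1/19 (E(I) = 1/(-6 - 13) = 1/(-19) = -1/19)
y(l, D) = -2 + l (y(l, D) = l - 2 = -2 + l)
R(r) = -1/(19*r)
sqrt(R(y(11, -7)) + 39994) = sqrt(-1/(19*(-2 + 11)) + 39994) = sqrt(-1/19/9 + 39994) = sqrt(-1/19*1/9 + 39994) = sqrt(-1/171 + 39994) = sqrt(6838973/171) = sqrt(129940487)/57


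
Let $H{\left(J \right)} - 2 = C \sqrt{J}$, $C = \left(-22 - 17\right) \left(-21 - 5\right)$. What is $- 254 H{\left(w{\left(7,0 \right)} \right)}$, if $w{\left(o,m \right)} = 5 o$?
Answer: $-508 - 257556 \sqrt{35} \approx -1.5242 \cdot 10^{6}$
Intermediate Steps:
$C = 1014$ ($C = \left(-39\right) \left(-26\right) = 1014$)
$H{\left(J \right)} = 2 + 1014 \sqrt{J}$
$- 254 H{\left(w{\left(7,0 \right)} \right)} = - 254 \left(2 + 1014 \sqrt{5 \cdot 7}\right) = - 254 \left(2 + 1014 \sqrt{35}\right) = -508 - 257556 \sqrt{35}$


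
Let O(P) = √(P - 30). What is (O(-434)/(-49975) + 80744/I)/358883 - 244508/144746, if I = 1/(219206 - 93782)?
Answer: 104699219539258/3710491337 - 4*I*√29/17935177925 ≈ 28217.0 - 1.201e-9*I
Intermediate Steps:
I = 1/125424 ≈ 7.9730e-6
O(P) = √(-30 + P)
(O(-434)/(-49975) + 80744/I)/358883 - 244508/144746 = (√(-30 - 434)/(-49975) + 80744/(1/125424))/358883 - 244508/144746 = (√(-464)*(-1/49975) + 80744*125424)*(1/358883) - 244508*1/144746 = ((4*I*√29)*(-1/49975) + 10127235456)*(1/358883) - 122254/72373 = (-4*I*√29/49975 + 10127235456)*(1/358883) - 122254/72373 = (10127235456 - 4*I*√29/49975)*(1/358883) - 122254/72373 = (10127235456/358883 - 4*I*√29/17935177925) - 122254/72373 = 104699219539258/3710491337 - 4*I*√29/17935177925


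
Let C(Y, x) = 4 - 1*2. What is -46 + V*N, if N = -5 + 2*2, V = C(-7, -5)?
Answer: -48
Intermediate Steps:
C(Y, x) = 2 (C(Y, x) = 4 - 2 = 2)
V = 2
N = -1 (N = -5 + 4 = -1)
-46 + V*N = -46 + 2*(-1) = -46 - 2 = -48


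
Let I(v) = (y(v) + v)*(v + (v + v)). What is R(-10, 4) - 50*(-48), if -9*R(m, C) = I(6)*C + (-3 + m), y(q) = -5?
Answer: 21541/9 ≈ 2393.4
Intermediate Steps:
I(v) = 3*v*(-5 + v) (I(v) = (-5 + v)*(v + (v + v)) = (-5 + v)*(v + 2*v) = (-5 + v)*(3*v) = 3*v*(-5 + v))
R(m, C) = 1/3 - 2*C - m/9 (R(m, C) = -((3*6*(-5 + 6))*C + (-3 + m))/9 = -((3*6*1)*C + (-3 + m))/9 = -(18*C + (-3 + m))/9 = -(-3 + m + 18*C)/9 = 1/3 - 2*C - m/9)
R(-10, 4) - 50*(-48) = (1/3 - 2*4 - 1/9*(-10)) - 50*(-48) = (1/3 - 8 + 10/9) + 2400 = -59/9 + 2400 = 21541/9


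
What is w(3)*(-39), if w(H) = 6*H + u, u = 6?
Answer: -936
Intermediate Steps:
w(H) = 6 + 6*H (w(H) = 6*H + 6 = 6 + 6*H)
w(3)*(-39) = (6 + 6*3)*(-39) = (6 + 18)*(-39) = 24*(-39) = -936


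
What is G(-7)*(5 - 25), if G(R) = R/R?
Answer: -20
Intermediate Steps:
G(R) = 1
G(-7)*(5 - 25) = 1*(5 - 25) = 1*(-20) = -20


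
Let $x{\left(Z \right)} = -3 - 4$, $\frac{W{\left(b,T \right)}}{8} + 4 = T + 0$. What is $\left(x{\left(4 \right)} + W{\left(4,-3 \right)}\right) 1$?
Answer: $-63$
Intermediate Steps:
$W{\left(b,T \right)} = -32 + 8 T$ ($W{\left(b,T \right)} = -32 + 8 \left(T + 0\right) = -32 + 8 T$)
$x{\left(Z \right)} = -7$
$\left(x{\left(4 \right)} + W{\left(4,-3 \right)}\right) 1 = \left(-7 + \left(-32 + 8 \left(-3\right)\right)\right) 1 = \left(-7 - 56\right) 1 = \left(-63\right) 1 = -63$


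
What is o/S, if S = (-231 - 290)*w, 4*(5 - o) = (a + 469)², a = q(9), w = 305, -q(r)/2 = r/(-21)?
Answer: 10816541/31145380 ≈ 0.34729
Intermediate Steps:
q(r) = 2*r/21 (q(r) = -2*r/(-21) = -2*r*(-1)/21 = -(-2)*r/21 = 2*r/21)
a = 6/7 (a = (2/21)*9 = 6/7 ≈ 0.85714)
o = -10816541/196 (o = 5 - (6/7 + 469)²/4 = 5 - (3289/7)²/4 = 5 - ¼*10817521/49 = 5 - 10817521/196 = -10816541/196 ≈ -55186.)
S = -158905 (S = (-231 - 290)*305 = -521*305 = -158905)
o/S = -10816541/196/(-158905) = -10816541/196*(-1/158905) = 10816541/31145380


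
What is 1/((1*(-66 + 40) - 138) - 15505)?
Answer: -1/15669 ≈ -6.3820e-5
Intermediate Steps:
1/((1*(-66 + 40) - 138) - 15505) = 1/((1*(-26) - 138) - 15505) = 1/((-26 - 138) - 15505) = 1/(-164 - 15505) = 1/(-15669) = -1/15669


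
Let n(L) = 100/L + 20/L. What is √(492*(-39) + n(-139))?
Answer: 2*I*√92687007/139 ≈ 138.52*I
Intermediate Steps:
n(L) = 120/L
√(492*(-39) + n(-139)) = √(492*(-39) + 120/(-139)) = √(-19188 + 120*(-1/139)) = √(-19188 - 120/139) = √(-2667252/139) = 2*I*√92687007/139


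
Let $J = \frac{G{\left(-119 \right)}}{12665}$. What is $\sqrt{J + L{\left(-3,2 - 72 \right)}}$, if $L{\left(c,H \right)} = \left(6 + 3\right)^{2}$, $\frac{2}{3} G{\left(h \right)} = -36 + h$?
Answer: $\frac{\sqrt{2078341698}}{5066} \approx 8.999$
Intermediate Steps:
$G{\left(h \right)} = -54 + \frac{3 h}{2}$ ($G{\left(h \right)} = \frac{3 \left(-36 + h\right)}{2} = -54 + \frac{3 h}{2}$)
$J = - \frac{93}{5066}$ ($J = \frac{-54 + \frac{3}{2} \left(-119\right)}{12665} = \left(-54 - \frac{357}{2}\right) \frac{1}{12665} = \left(- \frac{465}{2}\right) \frac{1}{12665} = - \frac{93}{5066} \approx -0.018358$)
$L{\left(c,H \right)} = 81$ ($L{\left(c,H \right)} = 9^{2} = 81$)
$\sqrt{J + L{\left(-3,2 - 72 \right)}} = \sqrt{- \frac{93}{5066} + 81} = \sqrt{\frac{410253}{5066}} = \frac{\sqrt{2078341698}}{5066}$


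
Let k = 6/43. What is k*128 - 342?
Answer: -13938/43 ≈ -324.14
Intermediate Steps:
k = 6/43 (k = (1/43)*6 = 6/43 ≈ 0.13953)
k*128 - 342 = (6/43)*128 - 342 = 768/43 - 342 = -13938/43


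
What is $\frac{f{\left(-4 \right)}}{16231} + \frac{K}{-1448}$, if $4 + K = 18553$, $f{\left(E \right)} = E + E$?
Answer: $- \frac{301080403}{23502488} \approx -12.811$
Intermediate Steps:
$f{\left(E \right)} = 2 E$
$K = 18549$ ($K = -4 + 18553 = 18549$)
$\frac{f{\left(-4 \right)}}{16231} + \frac{K}{-1448} = \frac{2 \left(-4\right)}{16231} + \frac{18549}{-1448} = \left(-8\right) \frac{1}{16231} + 18549 \left(- \frac{1}{1448}\right) = - \frac{8}{16231} - \frac{18549}{1448} = - \frac{301080403}{23502488}$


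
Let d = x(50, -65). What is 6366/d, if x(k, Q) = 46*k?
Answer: 3183/1150 ≈ 2.7678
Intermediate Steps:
d = 2300 (d = 46*50 = 2300)
6366/d = 6366/2300 = 6366*(1/2300) = 3183/1150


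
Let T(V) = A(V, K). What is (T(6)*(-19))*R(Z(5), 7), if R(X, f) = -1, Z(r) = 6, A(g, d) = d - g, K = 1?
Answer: -95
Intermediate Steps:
T(V) = 1 - V
(T(6)*(-19))*R(Z(5), 7) = ((1 - 1*6)*(-19))*(-1) = ((1 - 6)*(-19))*(-1) = -5*(-19)*(-1) = 95*(-1) = -95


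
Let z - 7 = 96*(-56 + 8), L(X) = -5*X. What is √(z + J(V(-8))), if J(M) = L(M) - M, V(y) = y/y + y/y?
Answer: I*√4613 ≈ 67.919*I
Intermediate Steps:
V(y) = 2 (V(y) = 1 + 1 = 2)
z = -4601 (z = 7 + 96*(-56 + 8) = 7 + 96*(-48) = 7 - 4608 = -4601)
J(M) = -6*M (J(M) = -5*M - M = -6*M)
√(z + J(V(-8))) = √(-4601 - 6*2) = √(-4601 - 12) = √(-4613) = I*√4613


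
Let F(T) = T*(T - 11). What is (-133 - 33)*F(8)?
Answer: 3984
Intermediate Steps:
F(T) = T*(-11 + T)
(-133 - 33)*F(8) = (-133 - 33)*(8*(-11 + 8)) = -1328*(-3) = -166*(-24) = 3984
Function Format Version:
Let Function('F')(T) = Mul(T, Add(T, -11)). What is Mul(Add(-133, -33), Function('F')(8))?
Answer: 3984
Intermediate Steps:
Function('F')(T) = Mul(T, Add(-11, T))
Mul(Add(-133, -33), Function('F')(8)) = Mul(Add(-133, -33), Mul(8, Add(-11, 8))) = Mul(-166, Mul(8, -3)) = Mul(-166, -24) = 3984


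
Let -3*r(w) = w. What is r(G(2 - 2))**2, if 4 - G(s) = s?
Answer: 16/9 ≈ 1.7778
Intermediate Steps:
G(s) = 4 - s
r(w) = -w/3
r(G(2 - 2))**2 = (-(4 - (2 - 2))/3)**2 = (-(4 - 1*0)/3)**2 = (-(4 + 0)/3)**2 = (-1/3*4)**2 = (-4/3)**2 = 16/9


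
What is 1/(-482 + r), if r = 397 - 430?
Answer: -1/515 ≈ -0.0019417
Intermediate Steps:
r = -33
1/(-482 + r) = 1/(-482 - 33) = 1/(-515) = -1/515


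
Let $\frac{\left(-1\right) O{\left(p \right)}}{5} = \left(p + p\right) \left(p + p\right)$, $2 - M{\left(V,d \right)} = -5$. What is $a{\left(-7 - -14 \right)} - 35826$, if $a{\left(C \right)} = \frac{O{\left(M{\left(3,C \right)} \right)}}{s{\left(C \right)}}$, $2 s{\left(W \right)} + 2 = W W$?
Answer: $- \frac{1685782}{47} \approx -35868.0$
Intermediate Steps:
$s{\left(W \right)} = -1 + \frac{W^{2}}{2}$ ($s{\left(W \right)} = -1 + \frac{W W}{2} = -1 + \frac{W^{2}}{2}$)
$M{\left(V,d \right)} = 7$ ($M{\left(V,d \right)} = 2 - -5 = 2 + 5 = 7$)
$O{\left(p \right)} = - 20 p^{2}$ ($O{\left(p \right)} = - 5 \left(p + p\right) \left(p + p\right) = - 5 \cdot 2 p 2 p = - 5 \cdot 4 p^{2} = - 20 p^{2}$)
$a{\left(C \right)} = - \frac{980}{-1 + \frac{C^{2}}{2}}$ ($a{\left(C \right)} = \frac{\left(-20\right) 7^{2}}{-1 + \frac{C^{2}}{2}} = \frac{\left(-20\right) 49}{-1 + \frac{C^{2}}{2}} = - \frac{980}{-1 + \frac{C^{2}}{2}}$)
$a{\left(-7 - -14 \right)} - 35826 = - \frac{1960}{-2 + \left(-7 - -14\right)^{2}} - 35826 = - \frac{1960}{-2 + \left(-7 + 14\right)^{2}} - 35826 = - \frac{1960}{-2 + 7^{2}} - 35826 = - \frac{1960}{-2 + 49} - 35826 = - \frac{1960}{47} - 35826 = - \frac{1685782}{47}$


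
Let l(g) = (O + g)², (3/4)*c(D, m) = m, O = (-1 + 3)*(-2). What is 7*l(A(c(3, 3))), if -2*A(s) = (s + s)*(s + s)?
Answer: 9072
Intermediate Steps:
O = -4 (O = 2*(-2) = -4)
c(D, m) = 4*m/3
A(s) = -2*s² (A(s) = -(s + s)*(s + s)/2 = -2*s*2*s/2 = -2*s²)
l(g) = (-4 + g)²
7*l(A(c(3, 3))) = 7*(-4 - 2*((4/3)*3)²)² = 7*(-4 - 2*4²)² = 7*(-4 - 2*16)² = 7*(-4 - 32)² = 7*(-36)² = 7*1296 = 9072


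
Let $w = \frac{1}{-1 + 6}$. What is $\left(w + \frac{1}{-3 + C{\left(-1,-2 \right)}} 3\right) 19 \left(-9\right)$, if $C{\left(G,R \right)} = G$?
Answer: $\frac{1881}{20} \approx 94.05$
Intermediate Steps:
$w = \frac{1}{5} \approx 0.2$
$\left(w + \frac{1}{-3 + C{\left(-1,-2 \right)}} 3\right) 19 \left(-9\right) = \left(\frac{1}{5} + \frac{1}{-3 - 1} \cdot 3\right) 19 \left(-9\right) = \left(\frac{1}{5} + \frac{1}{-4} \cdot 3\right) 19 \left(-9\right) = \left(\frac{1}{5} - \frac{3}{4}\right) 19 \left(-9\right) = \left(- \frac{11}{20}\right) 19 \left(-9\right) = \left(- \frac{209}{20}\right) \left(-9\right) = \frac{1881}{20}$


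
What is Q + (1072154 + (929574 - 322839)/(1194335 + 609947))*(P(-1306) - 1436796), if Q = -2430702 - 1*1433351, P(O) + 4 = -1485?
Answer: -2782324386935165401/1804282 ≈ -1.5421e+12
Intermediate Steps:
P(O) = -1489 (P(O) = -4 - 1485 = -1489)
Q = -3864053 (Q = -2430702 - 1433351 = -3864053)
Q + (1072154 + (929574 - 322839)/(1194335 + 609947))*(P(-1306) - 1436796) = -3864053 + (1072154 + (929574 - 322839)/(1194335 + 609947))*(-1489 - 1436796) = -3864053 + (1072154 + 606735/1804282)*(-1438285) = -3864053 + (1934468770163/1804282)*(-1438285) = -3864053 - 2782317415093890455/1804282 = -2782324386935165401/1804282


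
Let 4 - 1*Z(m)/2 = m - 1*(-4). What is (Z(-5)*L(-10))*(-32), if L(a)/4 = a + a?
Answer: 25600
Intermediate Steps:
L(a) = 8*a (L(a) = 4*(a + a) = 4*(2*a) = 8*a)
Z(m) = -2*m (Z(m) = 8 - 2*(m - 1*(-4)) = 8 - 2*(m + 4) = 8 - 2*(4 + m) = 8 + (-8 - 2*m) = -2*m)
(Z(-5)*L(-10))*(-32) = ((-2*(-5))*(8*(-10)))*(-32) = (10*(-80))*(-32) = -800*(-32) = 25600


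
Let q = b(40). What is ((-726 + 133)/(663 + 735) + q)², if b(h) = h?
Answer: 3061076929/1954404 ≈ 1566.2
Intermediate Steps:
q = 40
((-726 + 133)/(663 + 735) + q)² = ((-726 + 133)/(663 + 735) + 40)² = (-593/1398 + 40)² = (55327/1398)² = 3061076929/1954404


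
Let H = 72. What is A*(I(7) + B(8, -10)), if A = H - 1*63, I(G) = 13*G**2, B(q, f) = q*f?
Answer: 5013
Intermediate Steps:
B(q, f) = f*q
A = 9 (A = 72 - 1*63 = 72 - 63 = 9)
A*(I(7) + B(8, -10)) = 9*(13*7**2 - 10*8) = 9*(13*49 - 80) = 9*(637 - 80) = 9*557 = 5013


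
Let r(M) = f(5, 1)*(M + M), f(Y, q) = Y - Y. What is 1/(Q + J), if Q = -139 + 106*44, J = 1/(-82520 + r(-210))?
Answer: 82520/373402999 ≈ 0.00022099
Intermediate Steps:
f(Y, q) = 0
r(M) = 0 (r(M) = 0*(M + M) = 0*(2*M) = 0)
J = -1/82520 (J = 1/(-82520 + 0) = 1/(-82520) = -1/82520 ≈ -1.2118e-5)
Q = 4525 (Q = -139 + 4664 = 4525)
1/(Q + J) = 1/(4525 - 1/82520) = 1/(373402999/82520) = 82520/373402999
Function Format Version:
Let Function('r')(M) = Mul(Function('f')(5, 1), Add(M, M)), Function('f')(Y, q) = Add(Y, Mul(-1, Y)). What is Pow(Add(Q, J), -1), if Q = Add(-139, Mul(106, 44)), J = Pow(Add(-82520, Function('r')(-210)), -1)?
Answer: Rational(82520, 373402999) ≈ 0.00022099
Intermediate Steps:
Function('f')(Y, q) = 0
Function('r')(M) = 0 (Function('r')(M) = Mul(0, Add(M, M)) = Mul(0, Mul(2, M)) = 0)
J = Rational(-1, 82520) (J = Pow(Add(-82520, 0), -1) = Pow(-82520, -1) = Rational(-1, 82520) ≈ -1.2118e-5)
Q = 4525 (Q = Add(-139, 4664) = 4525)
Pow(Add(Q, J), -1) = Pow(Add(4525, Rational(-1, 82520)), -1) = Pow(Rational(373402999, 82520), -1) = Rational(82520, 373402999)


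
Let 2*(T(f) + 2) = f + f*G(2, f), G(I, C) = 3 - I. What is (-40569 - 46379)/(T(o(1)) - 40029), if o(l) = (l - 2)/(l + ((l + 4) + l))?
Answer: 304318/140109 ≈ 2.1720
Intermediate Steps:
o(l) = (-2 + l)/(4 + 3*l) (o(l) = (-2 + l)/(l + ((4 + l) + l)) = (-2 + l)/(l + (4 + 2*l)) = (-2 + l)/(4 + 3*l))
T(f) = -2 + f (T(f) = -2 + (f + f*(3 - 1*2))/2 = -2 + (f + f*(3 - 2))/2 = -2 + (f + f*1)/2 = -2 + (f + f)/2 = -2 + (2*f)/2 = -2 + f)
(-40569 - 46379)/(T(o(1)) - 40029) = (-40569 - 46379)/((-2 + (-2 + 1)/(4 + 3*1)) - 40029) = -86948/((-2 - 1/(4 + 3)) - 40029) = -86948/((-2 - 1/7) - 40029) = -86948/(-15/7 - 40029) = -86948/(-280218/7) = -86948*(-7/280218) = 304318/140109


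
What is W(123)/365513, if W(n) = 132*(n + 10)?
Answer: 17556/365513 ≈ 0.048031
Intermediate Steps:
W(n) = 1320 + 132*n (W(n) = 132*(10 + n) = 1320 + 132*n)
W(123)/365513 = (1320 + 132*123)/365513 = (1320 + 16236)*(1/365513) = 17556*(1/365513) = 17556/365513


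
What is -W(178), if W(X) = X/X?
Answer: -1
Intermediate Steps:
W(X) = 1
-W(178) = -1*1 = -1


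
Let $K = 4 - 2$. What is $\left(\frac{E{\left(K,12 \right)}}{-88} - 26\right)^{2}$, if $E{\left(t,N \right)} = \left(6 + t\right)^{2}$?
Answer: $\frac{86436}{121} \approx 714.35$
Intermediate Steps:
$K = 2$
$\left(\frac{E{\left(K,12 \right)}}{-88} - 26\right)^{2} = \left(\frac{\left(6 + 2\right)^{2}}{-88} - 26\right)^{2} = \left(8^{2} \left(- \frac{1}{88}\right) - 26\right)^{2} = \left(64 \left(- \frac{1}{88}\right) - 26\right)^{2} = \left(- \frac{8}{11} - 26\right)^{2} = \left(- \frac{294}{11}\right)^{2} = \frac{86436}{121}$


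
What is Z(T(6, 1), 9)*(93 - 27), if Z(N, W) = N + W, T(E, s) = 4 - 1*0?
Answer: 858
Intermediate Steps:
T(E, s) = 4 (T(E, s) = 4 + 0 = 4)
Z(T(6, 1), 9)*(93 - 27) = (4 + 9)*(93 - 27) = 13*66 = 858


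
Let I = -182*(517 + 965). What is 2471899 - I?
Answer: 2741623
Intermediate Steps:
I = -269724 (I = -182*1482 = -269724)
2471899 - I = 2471899 - 1*(-269724) = 2471899 + 269724 = 2741623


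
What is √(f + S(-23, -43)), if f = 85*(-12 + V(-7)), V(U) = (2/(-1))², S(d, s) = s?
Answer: I*√723 ≈ 26.889*I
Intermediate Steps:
V(U) = 4 (V(U) = (2*(-1))² = (-2)² = 4)
f = -680 (f = 85*(-12 + 4) = 85*(-8) = -680)
√(f + S(-23, -43)) = √(-680 - 43) = √(-723) = I*√723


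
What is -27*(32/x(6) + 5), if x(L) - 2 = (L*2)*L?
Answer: -5427/37 ≈ -146.68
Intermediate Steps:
x(L) = 2 + 2*L² (x(L) = 2 + (L*2)*L = 2 + (2*L)*L = 2 + 2*L²)
-27*(32/x(6) + 5) = -27*(32/(2 + 2*6²) + 5) = -27*(32/(2 + 2*36) + 5) = -27*(32/(2 + 72) + 5) = -27*(32/74 + 5) = -27*(32*(1/74) + 5) = -27*(16/37 + 5) = -27*201/37 = -5427/37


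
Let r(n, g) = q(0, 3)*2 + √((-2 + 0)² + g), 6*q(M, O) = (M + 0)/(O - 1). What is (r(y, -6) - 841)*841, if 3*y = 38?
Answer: -707281 + 841*I*√2 ≈ -7.0728e+5 + 1189.4*I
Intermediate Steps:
y = 38/3 (y = (⅓)*38 = 38/3 ≈ 12.667)
q(M, O) = M/(6*(-1 + O)) (q(M, O) = ((M + 0)/(O - 1))/6 = (M/(-1 + O))/6 = M/(6*(-1 + O)))
r(n, g) = √(4 + g) (r(n, g) = ((⅙)*0/(-1 + 3))*2 + √((-2 + 0)² + g) = ((⅙)*0/2)*2 + √((-2)² + g) = ((⅙)*0*(½))*2 + √(4 + g) = 0*2 + √(4 + g) = 0 + √(4 + g) = √(4 + g))
(r(y, -6) - 841)*841 = (√(4 - 6) - 841)*841 = (√(-2) - 841)*841 = (I*√2 - 841)*841 = (-841 + I*√2)*841 = -707281 + 841*I*√2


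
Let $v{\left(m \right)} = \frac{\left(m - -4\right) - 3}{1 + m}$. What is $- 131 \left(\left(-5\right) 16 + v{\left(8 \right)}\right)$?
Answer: $10349$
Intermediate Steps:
$v{\left(m \right)} = 1$ ($v{\left(m \right)} = \frac{\left(m + 4\right) - 3}{1 + m} = \frac{\left(4 + m\right) - 3}{1 + m} = \frac{1 + m}{1 + m} = 1$)
$- 131 \left(\left(-5\right) 16 + v{\left(8 \right)}\right) = - 131 \left(\left(-5\right) 16 + 1\right) = - 131 \left(-80 + 1\right) = \left(-131\right) \left(-79\right) = 10349$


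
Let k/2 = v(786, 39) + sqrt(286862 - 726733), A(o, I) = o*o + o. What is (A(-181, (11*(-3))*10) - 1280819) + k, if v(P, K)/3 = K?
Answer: -1248005 + 2*I*sqrt(439871) ≈ -1.248e+6 + 1326.5*I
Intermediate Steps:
v(P, K) = 3*K
A(o, I) = o + o**2 (A(o, I) = o**2 + o = o + o**2)
k = 234 + 2*I*sqrt(439871) (k = 2*(3*39 + sqrt(286862 - 726733)) = 2*(117 + sqrt(-439871)) = 2*(117 + I*sqrt(439871)) = 234 + 2*I*sqrt(439871) ≈ 234.0 + 1326.5*I)
(A(-181, (11*(-3))*10) - 1280819) + k = (-181*(1 - 181) - 1280819) + (234 + 2*I*sqrt(439871)) = (-181*(-180) - 1280819) + (234 + 2*I*sqrt(439871)) = (32580 - 1280819) + (234 + 2*I*sqrt(439871)) = -1248239 + (234 + 2*I*sqrt(439871)) = -1248005 + 2*I*sqrt(439871)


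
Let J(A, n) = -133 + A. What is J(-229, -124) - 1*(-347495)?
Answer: 347133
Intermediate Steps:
J(-229, -124) - 1*(-347495) = (-133 - 229) - 1*(-347495) = -362 + 347495 = 347133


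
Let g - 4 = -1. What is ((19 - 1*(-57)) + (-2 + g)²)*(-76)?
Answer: -5852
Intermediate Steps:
g = 3 (g = 4 - 1 = 3)
((19 - 1*(-57)) + (-2 + g)²)*(-76) = ((19 - 1*(-57)) + (-2 + 3)²)*(-76) = ((19 + 57) + 1²)*(-76) = (76 + 1)*(-76) = 77*(-76) = -5852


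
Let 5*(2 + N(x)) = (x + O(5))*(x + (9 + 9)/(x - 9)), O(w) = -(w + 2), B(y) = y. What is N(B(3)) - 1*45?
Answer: -47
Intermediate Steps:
O(w) = -2 - w (O(w) = -(2 + w) = -2 - w)
N(x) = -2 + (-7 + x)*(x + 18/(-9 + x))/5 (N(x) = -2 + ((x + (-2 - 1*5))*(x + (9 + 9)/(x - 9)))/5 = -2 + ((x + (-2 - 5))*(x + 18/(-9 + x)))/5 = -2 + ((x - 7)*(x + 18/(-9 + x)))/5 = -2 + ((-7 + x)*(x + 18/(-9 + x)))/5 = -2 + (-7 + x)*(x + 18/(-9 + x))/5)
N(B(3)) - 1*45 = (-36 + 3**3 - 16*3**2 + 71*3)/(5*(-9 + 3)) - 1*45 = (1/5)*(-36 + 27 - 16*9 + 213)/(-6) - 45 = (1/5)*(-1/6)*(-36 + 27 - 144 + 213) - 45 = (1/5)*(-1/6)*60 - 45 = -2 - 45 = -47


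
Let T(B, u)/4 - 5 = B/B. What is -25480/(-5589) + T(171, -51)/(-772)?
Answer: 4884106/1078677 ≈ 4.5279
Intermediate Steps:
T(B, u) = 24 (T(B, u) = 20 + 4*(B/B) = 20 + 4*1 = 20 + 4 = 24)
-25480/(-5589) + T(171, -51)/(-772) = -25480/(-5589) + 24/(-772) = -25480*(-1/5589) + 24*(-1/772) = 25480/5589 - 6/193 = 4884106/1078677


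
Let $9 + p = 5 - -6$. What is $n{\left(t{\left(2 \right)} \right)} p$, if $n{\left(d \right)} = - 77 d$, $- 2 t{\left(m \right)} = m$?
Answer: $154$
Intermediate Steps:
$t{\left(m \right)} = - \frac{m}{2}$
$p = 2$ ($p = -9 + \left(5 - -6\right) = -9 + \left(5 + 6\right) = -9 + 11 = 2$)
$n{\left(t{\left(2 \right)} \right)} p = - 77 \left(\left(- \frac{1}{2}\right) 2\right) 2 = \left(-77\right) \left(-1\right) 2 = 77 \cdot 2 = 154$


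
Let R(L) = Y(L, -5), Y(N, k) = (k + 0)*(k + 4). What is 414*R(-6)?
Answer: 2070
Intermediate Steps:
Y(N, k) = k*(4 + k)
R(L) = 5 (R(L) = -5*(4 - 5) = -5*(-1) = 5)
414*R(-6) = 414*5 = 2070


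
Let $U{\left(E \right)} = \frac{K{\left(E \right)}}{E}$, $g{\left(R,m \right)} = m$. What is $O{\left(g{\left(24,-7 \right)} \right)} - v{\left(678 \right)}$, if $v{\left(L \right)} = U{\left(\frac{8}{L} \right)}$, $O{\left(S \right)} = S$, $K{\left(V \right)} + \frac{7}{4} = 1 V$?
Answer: $\frac{2245}{16} \approx 140.31$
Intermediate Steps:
$K{\left(V \right)} = - \frac{7}{4} + V$ ($K{\left(V \right)} = - \frac{7}{4} + 1 V = - \frac{7}{4} + V$)
$U{\left(E \right)} = \frac{- \frac{7}{4} + E}{E}$
$v{\left(L \right)} = \frac{L \left(- \frac{7}{4} + \frac{8}{L}\right)}{8}$ ($v{\left(L \right)} = \frac{- \frac{7}{4} + \frac{8}{L}}{8 \frac{1}{L}} = \frac{L}{8} \left(- \frac{7}{4} + \frac{8}{L}\right) = \frac{L \left(- \frac{7}{4} + \frac{8}{L}\right)}{8}$)
$O{\left(g{\left(24,-7 \right)} \right)} - v{\left(678 \right)} = -7 - \left(1 - \frac{2373}{16}\right) = -7 - - \frac{2357}{16} = -7 + \frac{2357}{16} = \frac{2245}{16}$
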